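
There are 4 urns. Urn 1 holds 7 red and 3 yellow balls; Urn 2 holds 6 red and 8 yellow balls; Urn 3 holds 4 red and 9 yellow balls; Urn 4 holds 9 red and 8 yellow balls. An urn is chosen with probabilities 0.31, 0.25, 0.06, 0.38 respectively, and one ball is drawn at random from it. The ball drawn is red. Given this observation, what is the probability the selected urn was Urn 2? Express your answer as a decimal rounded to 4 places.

P(red|Urn 1) = 0.7; P(red|Urn 2) = 0.4286; P(red|Urn 3) = 0.3077; P(red|Urn 4) = 0.5294.
Prior × likelihood for each source: 0.31·0.7=0.2170, 0.25·0.4286=0.1071, 0.06·0.3077=0.01846, 0.38·0.5294=0.2012. Summing gives P(red) = 0.54378.
P(Urn 2 | red) = 0.1071 / 0.54378 = 0.1970.

Posterior probability ≈ 0.1970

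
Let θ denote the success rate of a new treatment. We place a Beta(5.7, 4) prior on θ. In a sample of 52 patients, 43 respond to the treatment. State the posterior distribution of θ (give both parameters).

Posterior: Beta(48.7, 13)

The binomial likelihood is conjugate to the Beta prior: with 43 successes and 9 failures, the posterior is Beta(5.7+43, 4+9) = Beta(48.7, 13).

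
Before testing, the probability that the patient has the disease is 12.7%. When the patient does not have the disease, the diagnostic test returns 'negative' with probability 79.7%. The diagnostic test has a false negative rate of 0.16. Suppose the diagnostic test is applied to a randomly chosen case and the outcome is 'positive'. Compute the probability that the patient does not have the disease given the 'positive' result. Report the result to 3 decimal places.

Write H for 'the patient has the disease'. Prior odds H:¬H = 0.127/0.873 = 0.14548. For the 'positive' outcome, the likelihood ratio is 0.84/0.203 = 4.1379.
Posterior odds = 0.14548 × 4.1379 = 0.60197, so P(H|E) = 0.60197/(1+0.60197) = 0.376. Then P(¬H|E) = 1 − 0.376 = 0.624.

P(¬H | E) ≈ 0.624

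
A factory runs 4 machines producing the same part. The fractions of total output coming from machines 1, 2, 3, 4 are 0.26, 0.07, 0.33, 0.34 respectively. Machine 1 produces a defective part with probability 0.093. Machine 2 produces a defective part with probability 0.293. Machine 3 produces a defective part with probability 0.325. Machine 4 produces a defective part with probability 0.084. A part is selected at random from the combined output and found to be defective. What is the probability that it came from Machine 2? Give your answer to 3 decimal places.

Posterior probability ≈ 0.114

P(defective|M1) = 0.093; P(defective|M2) = 0.293; P(defective|M3) = 0.325; P(defective|M4) = 0.084.
Prior × likelihood for each source: 0.26·0.093=0.02418, 0.07·0.293=0.02051, 0.33·0.325=0.1073, 0.34·0.084=0.02856. Summing gives P(defective) = 0.18050.
P(Machine 2 | defective) = 0.02051 / 0.18050 = 0.114.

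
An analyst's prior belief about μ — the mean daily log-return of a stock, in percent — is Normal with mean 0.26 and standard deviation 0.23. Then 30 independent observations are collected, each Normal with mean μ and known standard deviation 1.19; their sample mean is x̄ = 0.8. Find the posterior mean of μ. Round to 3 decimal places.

Posterior mean ≈ 0.545

With known σ, the Normal prior is conjugate. Weight on the data is w = (n/σ²)/(n/σ² + 1/τ₀²) = 21.1849/(21.1849+18.9036) = 0.52845.
Posterior mean = w·x̄ + (1−w)·μ₀ = 0.52845·0.8 + 0.47155·0.26 = 0.545.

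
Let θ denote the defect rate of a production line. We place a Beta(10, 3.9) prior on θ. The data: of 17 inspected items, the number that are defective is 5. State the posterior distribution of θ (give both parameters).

The binomial likelihood is conjugate to the Beta prior: with 5 successes and 12 failures, the posterior is Beta(10+5, 3.9+12) = Beta(15, 15.9).

Posterior: Beta(15, 15.9)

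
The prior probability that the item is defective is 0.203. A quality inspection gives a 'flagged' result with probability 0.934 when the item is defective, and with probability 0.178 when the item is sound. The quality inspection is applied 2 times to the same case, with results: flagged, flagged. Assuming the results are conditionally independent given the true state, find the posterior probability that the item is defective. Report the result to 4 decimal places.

Posterior P(H) ≈ 0.8752

With H the event that the item is defective, the joint likelihood of the observed sequence is P(data|H) = 0.934·0.934 = 0.87236 and P(data|¬H) = 0.178·0.178 = 0.031684.
Bayes: P(H|data) = 0.203·0.87236 / (0.203·0.87236 + 0.797·0.031684) = 0.17709/0.20234 = 0.8752.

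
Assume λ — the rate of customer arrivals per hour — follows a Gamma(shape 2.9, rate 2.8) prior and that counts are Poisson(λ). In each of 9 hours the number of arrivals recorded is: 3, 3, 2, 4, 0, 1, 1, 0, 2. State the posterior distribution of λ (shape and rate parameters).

Posterior: Gamma(shape=18.9, rate=11.8)

Total count ∑xᵢ = 16 over n = 9 hours.
Gamma is conjugate to the Poisson likelihood: posterior is Gamma(shape = 2.9+16 = 18.9, rate = 2.8+9 = 11.8).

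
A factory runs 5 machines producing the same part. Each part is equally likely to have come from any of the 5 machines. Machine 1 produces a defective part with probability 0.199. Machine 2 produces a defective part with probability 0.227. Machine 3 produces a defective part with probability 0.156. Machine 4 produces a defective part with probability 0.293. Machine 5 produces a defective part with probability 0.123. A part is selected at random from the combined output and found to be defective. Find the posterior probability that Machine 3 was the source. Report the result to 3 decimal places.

Posterior probability ≈ 0.156

Tabulate prior·likelihood by source: [1] prior 0.2, lik 0.199, product 0.03980; [2] prior 0.2, lik 0.227, product 0.04540; [3] prior 0.2, lik 0.156, product 0.03120; [4] prior 0.2, lik 0.293, product 0.05860; [5] prior 0.2, lik 0.123, product 0.02460.
Normalizing constant = 0.19960; the posterior for Machine 3 is its product over the sum, 0.03120/0.19960 = 0.156.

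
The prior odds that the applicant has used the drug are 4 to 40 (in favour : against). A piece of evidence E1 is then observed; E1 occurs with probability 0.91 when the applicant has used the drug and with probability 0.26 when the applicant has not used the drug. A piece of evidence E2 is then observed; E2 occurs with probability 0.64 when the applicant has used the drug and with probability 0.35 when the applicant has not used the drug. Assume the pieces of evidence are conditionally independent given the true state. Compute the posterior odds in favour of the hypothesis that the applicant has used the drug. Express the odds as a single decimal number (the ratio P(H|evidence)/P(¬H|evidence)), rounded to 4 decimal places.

Prior odds = 4/40 = 0.10000. In log-odds, ln(0.10000) = -2.3026.
Add log likelihood ratios: ln(3.5000) + ln(1.8286) = 1.8563.
Posterior log-odds = -0.44629, so posterior odds = exp(-0.44629) = 0.64000.

Posterior odds ≈ 0.6400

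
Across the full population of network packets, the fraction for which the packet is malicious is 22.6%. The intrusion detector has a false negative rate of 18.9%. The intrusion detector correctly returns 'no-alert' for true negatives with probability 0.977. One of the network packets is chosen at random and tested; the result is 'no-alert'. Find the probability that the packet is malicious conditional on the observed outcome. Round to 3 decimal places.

P(H | E) ≈ 0.053

Write H for 'the packet is malicious'. Prior odds H:¬H = 0.226/0.774 = 0.29199. For the 'no-alert' outcome, the likelihood ratio is 0.189/0.977 = 0.19345.
Posterior odds = 0.29199 × 0.19345 = 0.056485, so P(H|E) = 0.056485/(1+0.056485) = 0.053.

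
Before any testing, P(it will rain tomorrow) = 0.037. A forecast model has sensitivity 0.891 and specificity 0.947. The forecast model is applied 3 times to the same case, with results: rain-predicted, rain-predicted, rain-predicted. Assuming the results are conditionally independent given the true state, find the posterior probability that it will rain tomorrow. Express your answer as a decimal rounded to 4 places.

Posterior P(H) ≈ 0.9946

Let H be the event that it will rain tomorrow; start with P(H) = 0.037. P('rain-predicted'|H) = 0.891, P('rain-predicted'|¬H) = 0.053.
Update on result 1 ('rain-predicted'): P(H) ← 0.891·0.0370 / (0.891·0.0370 + 0.053·0.9630) = 0.032967/0.084006 = 0.3924.
Update on result 2 ('rain-predicted'): P(H) ← 0.891·0.3924 / (0.891·0.3924 + 0.053·0.6076) = 0.34966/0.38186 = 0.9157.
Update on result 3 ('rain-predicted'): P(H) ← 0.891·0.9157 / (0.891·0.9157 + 0.053·0.0843) = 0.81587/0.82033 = 0.9946.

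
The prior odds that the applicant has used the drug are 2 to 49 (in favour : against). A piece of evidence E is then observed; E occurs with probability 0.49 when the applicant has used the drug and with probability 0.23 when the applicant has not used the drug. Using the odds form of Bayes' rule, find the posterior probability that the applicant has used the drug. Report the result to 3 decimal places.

Prior odds = 2/49 = 0.040816.
Likelihood ratio for E = 0.49/0.23 = 2.1304.
Posterior odds = prior odds × LR = 0.086957.
Posterior probability = odds/(1+odds) = 0.086957/1.0870 = 0.080.

Posterior probability ≈ 0.080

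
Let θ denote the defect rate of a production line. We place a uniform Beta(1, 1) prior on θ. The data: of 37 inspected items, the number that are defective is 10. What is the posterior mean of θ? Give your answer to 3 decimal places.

Observing 10 successes and 27 failures updates Beta(1, 1) by adding the success and failure counts to the two shape parameters: α = 1+10 = 11, β = 1+27 = 28.
E[θ | data] = 11/(11+28) = 0.282.

Posterior mean ≈ 0.282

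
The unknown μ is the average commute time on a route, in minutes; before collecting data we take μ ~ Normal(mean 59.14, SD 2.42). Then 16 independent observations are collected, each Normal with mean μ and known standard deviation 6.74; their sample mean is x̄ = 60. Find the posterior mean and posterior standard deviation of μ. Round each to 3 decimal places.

Posterior mean ≈ 59.719; posterior SD ≈ 1.383

Prior precision 1/τ₀² = 1/2.42² = 0.170753; data precision n/σ² = 16/6.74² = 0.352209.
Posterior precision = 0.170753 + 0.352209 = 0.522962, giving posterior SD = 1/√0.522962 = 1.383.
Posterior mean = (0.170753·59.14 + 0.352209·60) / 0.522962 = 59.719.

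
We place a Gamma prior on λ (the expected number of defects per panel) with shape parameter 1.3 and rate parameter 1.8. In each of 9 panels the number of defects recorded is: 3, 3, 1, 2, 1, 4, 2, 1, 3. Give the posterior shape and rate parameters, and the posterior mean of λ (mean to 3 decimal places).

Posterior: Gamma(shape=21.3, rate=10.8); mean ≈ 1.972

Total count ∑xᵢ = 20 over n = 9 panels.
Gamma is conjugate to the Poisson likelihood: posterior is Gamma(shape = 1.3+20 = 21.3, rate = 1.8+9 = 10.8).
E[λ | data] = 21.3/10.8 = 1.972.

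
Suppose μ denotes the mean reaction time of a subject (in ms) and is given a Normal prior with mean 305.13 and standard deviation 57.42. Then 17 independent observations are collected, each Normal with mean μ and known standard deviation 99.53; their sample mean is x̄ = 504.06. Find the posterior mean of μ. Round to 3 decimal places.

Posterior mean ≈ 474.182

With known σ, the Normal prior is conjugate. Weight on the data is w = (n/σ²)/(n/σ² + 1/τ₀²) = 0.00171609/(0.00171609+0.00030330) = 0.84981.
Posterior mean = w·x̄ + (1−w)·μ₀ = 0.84981·504.06 + 0.15019·305.13 = 474.182.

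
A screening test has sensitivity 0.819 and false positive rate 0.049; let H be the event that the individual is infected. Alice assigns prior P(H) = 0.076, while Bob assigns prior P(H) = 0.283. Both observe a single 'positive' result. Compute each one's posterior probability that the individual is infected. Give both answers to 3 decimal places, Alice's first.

Alice: 0.579; Bob: 0.868

P('+'|H) = 0.819, P('+'|¬H) = 0.049.
Alice: numerator 0.819·0.076 = 0.062244; evidence = 0.062244+0.049·0.924 = 0.10752; posterior = 0.579.
Bob: numerator 0.819·0.283 = 0.23178; evidence = 0.23178+0.049·0.717 = 0.26691; posterior = 0.868.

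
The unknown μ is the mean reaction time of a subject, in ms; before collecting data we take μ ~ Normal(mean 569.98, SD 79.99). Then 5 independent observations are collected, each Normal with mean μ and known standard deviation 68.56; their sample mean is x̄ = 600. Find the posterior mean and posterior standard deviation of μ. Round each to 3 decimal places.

Prior precision 1/τ₀² = 1/79.99² = 0.00015629; data precision n/σ² = 5/68.56² = 0.00106372.
Posterior precision = 0.00015629 + 0.00106372 = 0.00122001, giving posterior SD = 1/√0.00122001 = 28.630.
Posterior mean = (0.00015629·569.98 + 0.00106372·600) / 0.00122001 = 596.154.

Posterior mean ≈ 596.154; posterior SD ≈ 28.630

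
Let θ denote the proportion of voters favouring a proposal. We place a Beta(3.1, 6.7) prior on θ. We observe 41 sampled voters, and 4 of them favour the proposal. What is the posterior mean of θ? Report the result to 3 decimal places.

Posterior mean ≈ 0.140

The binomial likelihood is conjugate to the Beta prior: with 4 successes and 37 failures, the posterior is Beta(3.1+4, 6.7+37) = Beta(7.1, 43.7).
E[θ | data] = 7.1/(7.1+43.7) = 0.140.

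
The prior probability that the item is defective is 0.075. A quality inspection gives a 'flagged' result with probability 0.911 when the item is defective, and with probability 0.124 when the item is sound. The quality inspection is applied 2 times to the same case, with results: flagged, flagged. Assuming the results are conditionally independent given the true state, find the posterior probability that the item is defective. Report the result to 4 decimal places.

Let H be the event that the item is defective; start with P(H) = 0.075. P('flagged'|H) = 0.911, P('flagged'|¬H) = 0.124.
Update on result 1 ('flagged'): P(H) ← 0.911·0.0750 / (0.911·0.0750 + 0.124·0.9250) = 0.068325/0.18302 = 0.3733.
Update on result 2 ('flagged'): P(H) ← 0.911·0.3733 / (0.911·0.3733 + 0.124·0.6267) = 0.34009/0.41779 = 0.8140.

Posterior P(H) ≈ 0.8140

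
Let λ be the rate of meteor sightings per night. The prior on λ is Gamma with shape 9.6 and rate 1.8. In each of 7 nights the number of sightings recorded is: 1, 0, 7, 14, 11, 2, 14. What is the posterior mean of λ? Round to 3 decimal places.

Total count ∑xᵢ = 49 over n = 7 nights.
Gamma is conjugate to the Poisson likelihood: posterior is Gamma(shape = 9.6+49 = 58.6, rate = 1.8+7 = 8.8).
E[λ | data] = 58.6/8.8 = 6.659.

Posterior mean ≈ 6.659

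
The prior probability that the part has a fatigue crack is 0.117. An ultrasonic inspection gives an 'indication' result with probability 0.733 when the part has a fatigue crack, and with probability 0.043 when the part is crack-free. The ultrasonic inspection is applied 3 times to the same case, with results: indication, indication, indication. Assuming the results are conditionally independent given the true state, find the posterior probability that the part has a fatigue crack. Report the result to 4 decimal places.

With H the event that the part has a fatigue crack, the joint likelihood of the observed sequence is P(data|H) = 0.733·0.733·0.733 = 0.39383 and P(data|¬H) = 0.043·0.043·0.043 = 0.00007951.
Bayes: P(H|data) = 0.117·0.39383 / (0.117·0.39383 + 0.883·0.00007951) = 0.046078/0.046149 = 0.9985.

Posterior P(H) ≈ 0.9985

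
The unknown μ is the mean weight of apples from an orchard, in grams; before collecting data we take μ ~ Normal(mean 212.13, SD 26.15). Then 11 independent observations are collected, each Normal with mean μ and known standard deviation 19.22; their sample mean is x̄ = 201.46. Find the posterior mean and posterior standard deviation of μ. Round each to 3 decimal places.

Posterior mean ≈ 201.959; posterior SD ≈ 5.658

Prior precision 1/τ₀² = 1/26.15² = 0.00146237; data precision n/σ² = 11/19.22² = 0.0297773.
Posterior precision = 0.00146237 + 0.0297773 = 0.0312397, giving posterior SD = 1/√0.0312397 = 5.658.
Posterior mean = (0.00146237·212.13 + 0.0297773·201.46) / 0.0312397 = 201.959.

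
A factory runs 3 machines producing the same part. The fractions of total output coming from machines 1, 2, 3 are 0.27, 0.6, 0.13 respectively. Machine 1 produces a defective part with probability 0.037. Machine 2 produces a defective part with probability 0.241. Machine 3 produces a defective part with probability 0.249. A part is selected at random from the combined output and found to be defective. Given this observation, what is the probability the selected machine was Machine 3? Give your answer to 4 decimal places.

P(defective|M1) = 0.037; P(defective|M2) = 0.241; P(defective|M3) = 0.249.
Prior × likelihood for each source: 0.27·0.037=0.009990, 0.6·0.241=0.1446, 0.13·0.249=0.03237. Summing gives P(defective) = 0.18696.
P(Machine 3 | defective) = 0.03237 / 0.18696 = 0.1731.

Posterior probability ≈ 0.1731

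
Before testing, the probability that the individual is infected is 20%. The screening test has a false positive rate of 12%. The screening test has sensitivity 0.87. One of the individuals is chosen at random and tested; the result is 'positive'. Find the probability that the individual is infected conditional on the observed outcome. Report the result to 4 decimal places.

Write H for 'the individual is infected'. Prior odds H:¬H = 0.2/0.8 = 0.25000. For the 'positive' outcome, the likelihood ratio is 0.87/0.12 = 7.2500.
Posterior odds = 0.25000 × 7.2500 = 1.8125, so P(H|E) = 1.8125/(1+1.8125) = 0.6444.

P(H | E) ≈ 0.6444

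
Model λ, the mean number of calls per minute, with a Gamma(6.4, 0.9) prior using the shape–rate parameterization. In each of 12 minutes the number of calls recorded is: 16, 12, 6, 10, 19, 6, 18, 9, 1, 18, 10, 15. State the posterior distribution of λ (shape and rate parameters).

Posterior: Gamma(shape=146.4, rate=12.9)

Total count ∑xᵢ = 140 over n = 12 minutes.
Gamma is conjugate to the Poisson likelihood: posterior is Gamma(shape = 6.4+140 = 146.4, rate = 0.9+12 = 12.9).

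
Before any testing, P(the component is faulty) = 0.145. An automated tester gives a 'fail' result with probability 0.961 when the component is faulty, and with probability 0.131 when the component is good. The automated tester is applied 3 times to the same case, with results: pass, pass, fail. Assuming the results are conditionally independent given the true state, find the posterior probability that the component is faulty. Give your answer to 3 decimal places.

Let H be the event that the component is faulty; start with P(H) = 0.145. P('fail'|H) = 0.961, P('fail'|¬H) = 0.131.
Update on result 1 ('pass'): P(H) ← 0.039·0.1450 / (0.039·0.1450 + 0.869·0.8550) = 0.0056550/0.74865 = 0.0076.
Update on result 2 ('pass'): P(H) ← 0.039·0.0076 / (0.039·0.0076 + 0.869·0.9924) = 0.00029459/0.86273 = 0.0003.
Update on result 3 ('fail'): P(H) ← 0.961·0.0003 / (0.961·0.0003 + 0.131·0.9997) = 0.00032815/0.13128 = 0.0025.

Posterior P(H) ≈ 0.002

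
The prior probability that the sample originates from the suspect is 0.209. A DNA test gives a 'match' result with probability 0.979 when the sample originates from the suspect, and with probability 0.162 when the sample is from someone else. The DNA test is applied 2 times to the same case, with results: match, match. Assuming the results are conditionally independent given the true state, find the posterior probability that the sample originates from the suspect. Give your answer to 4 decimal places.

Let H be the event that the sample originates from the suspect; start with P(H) = 0.209. P('match'|H) = 0.979, P('match'|¬H) = 0.162.
Update on result 1 ('match'): P(H) ← 0.979·0.2090 / (0.979·0.2090 + 0.162·0.7910) = 0.20461/0.33275 = 0.6149.
Update on result 2 ('match'): P(H) ← 0.979·0.6149 / (0.979·0.6149 + 0.162·0.3851) = 0.60199/0.66438 = 0.9061.

Posterior P(H) ≈ 0.9061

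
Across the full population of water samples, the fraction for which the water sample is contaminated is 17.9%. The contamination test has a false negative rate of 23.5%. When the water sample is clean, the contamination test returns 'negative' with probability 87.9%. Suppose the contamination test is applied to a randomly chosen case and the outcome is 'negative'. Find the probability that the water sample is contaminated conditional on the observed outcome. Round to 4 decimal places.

Let H be the event that the water sample is contaminated. P(H) = 0.179, so P(¬H) = 0.821. With E the 'negative' result, P(E|H) = 0.235 and P(E|¬H) = 0.879.
P(E) = 0.235·0.179 + 0.879·0.821 = 0.042065 + 0.72166 = 0.76372.
By Bayes' theorem, P(H|E) = 0.042065 / 0.76372 = 0.0551.

P(H | E) ≈ 0.0551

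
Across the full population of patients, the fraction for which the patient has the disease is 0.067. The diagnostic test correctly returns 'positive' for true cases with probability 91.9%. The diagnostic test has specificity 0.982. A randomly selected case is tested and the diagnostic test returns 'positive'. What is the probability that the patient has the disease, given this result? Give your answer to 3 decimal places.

P(H | E) ≈ 0.786

Write H for 'the patient has the disease'. Prior odds H:¬H = 0.067/0.933 = 0.071811. For the 'positive' outcome, the likelihood ratio is 0.919/0.018 = 51.056.
Posterior odds = 0.071811 × 51.056 = 3.6664, so P(H|E) = 3.6664/(1+3.6664) = 0.786.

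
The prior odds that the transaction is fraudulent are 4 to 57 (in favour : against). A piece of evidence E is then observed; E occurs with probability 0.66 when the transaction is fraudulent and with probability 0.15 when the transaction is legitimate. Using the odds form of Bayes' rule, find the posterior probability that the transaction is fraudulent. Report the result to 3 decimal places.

Prior odds = 4/57 = 0.070175.
Likelihood ratio for E = 0.66/0.15 = 4.4000.
Posterior odds = prior odds × LR = 0.30877.
Posterior probability = odds/(1+odds) = 0.30877/1.3088 = 0.236.

Posterior probability ≈ 0.236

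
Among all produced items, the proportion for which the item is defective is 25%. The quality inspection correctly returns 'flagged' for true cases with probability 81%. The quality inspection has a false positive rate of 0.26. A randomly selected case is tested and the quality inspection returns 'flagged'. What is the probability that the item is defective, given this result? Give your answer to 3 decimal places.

P(H | E) ≈ 0.509

Write H for 'the item is defective'. Prior odds H:¬H = 0.25/0.75 = 0.33333. For the 'flagged' outcome, the likelihood ratio is 0.81/0.26 = 3.1154.
Posterior odds = 0.33333 × 3.1154 = 1.0385, so P(H|E) = 1.0385/(1+1.0385) = 0.509.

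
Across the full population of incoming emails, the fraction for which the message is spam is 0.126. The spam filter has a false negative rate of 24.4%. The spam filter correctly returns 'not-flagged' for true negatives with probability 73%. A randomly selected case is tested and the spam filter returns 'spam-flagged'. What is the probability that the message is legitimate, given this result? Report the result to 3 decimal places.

P(¬H | E) ≈ 0.712

Write H for 'the message is spam'. Prior odds H:¬H = 0.126/0.874 = 0.14416. For the 'spam-flagged' outcome, the likelihood ratio is 0.756/0.27 = 2.8000.
Posterior odds = 0.14416 × 2.8000 = 0.40366, so P(H|E) = 0.40366/(1+0.40366) = 0.288. Then P(¬H|E) = 1 − 0.288 = 0.712.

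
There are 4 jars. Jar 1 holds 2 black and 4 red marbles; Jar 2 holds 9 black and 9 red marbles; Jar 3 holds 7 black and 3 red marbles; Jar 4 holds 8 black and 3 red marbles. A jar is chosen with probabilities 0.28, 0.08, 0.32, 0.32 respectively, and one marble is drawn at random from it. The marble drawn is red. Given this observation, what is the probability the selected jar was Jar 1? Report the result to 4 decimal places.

Posterior probability ≈ 0.4554

Tabulate prior·likelihood by source: [1] prior 0.28, lik 0.6667, product 0.1867; [2] prior 0.08, lik 0.5, product 0.04000; [3] prior 0.32, lik 0.3, product 0.09600; [4] prior 0.32, lik 0.2727, product 0.08727.
Normalizing constant = 0.40994; the posterior for Jar 1 is its product over the sum, 0.1867/0.40994 = 0.4554.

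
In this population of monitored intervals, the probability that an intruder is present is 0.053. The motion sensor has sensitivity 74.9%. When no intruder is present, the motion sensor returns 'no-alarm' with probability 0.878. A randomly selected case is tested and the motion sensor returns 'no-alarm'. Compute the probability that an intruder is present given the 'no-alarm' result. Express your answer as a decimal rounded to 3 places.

Write H for 'an intruder is present'. Prior odds H:¬H = 0.053/0.947 = 0.055966. For the 'no-alarm' outcome, the likelihood ratio is 0.251/0.878 = 0.28588.
Posterior odds = 0.055966 × 0.28588 = 0.015999, so P(H|E) = 0.015999/(1+0.015999) = 0.016.

P(H | E) ≈ 0.016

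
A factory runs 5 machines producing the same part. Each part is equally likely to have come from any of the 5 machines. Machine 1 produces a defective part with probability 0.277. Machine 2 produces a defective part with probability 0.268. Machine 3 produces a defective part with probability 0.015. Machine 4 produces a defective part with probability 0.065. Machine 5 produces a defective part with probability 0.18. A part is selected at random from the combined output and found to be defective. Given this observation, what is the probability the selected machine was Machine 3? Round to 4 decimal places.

P(defective|M1) = 0.277; P(defective|M2) = 0.268; P(defective|M3) = 0.015; P(defective|M4) = 0.065; P(defective|M5) = 0.18.
Prior × likelihood for each source: 0.2·0.277=0.05540, 0.2·0.268=0.05360, 0.2·0.015=0.003000, 0.2·0.065=0.01300, 0.2·0.18=0.03600. Summing gives P(defective) = 0.16100.
P(Machine 3 | defective) = 0.003000 / 0.16100 = 0.0186.

Posterior probability ≈ 0.0186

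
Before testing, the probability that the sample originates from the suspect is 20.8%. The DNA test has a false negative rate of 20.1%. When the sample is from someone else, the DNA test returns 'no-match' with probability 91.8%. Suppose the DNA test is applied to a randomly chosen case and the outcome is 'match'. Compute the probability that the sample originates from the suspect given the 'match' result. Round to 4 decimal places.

P(H | E) ≈ 0.7190

Write H for 'the sample originates from the suspect'. Prior odds H:¬H = 0.208/0.792 = 0.26263. For the 'match' outcome, the likelihood ratio is 0.799/0.082 = 9.7439.
Posterior odds = 0.26263 × 9.7439 = 2.5590, so P(H|E) = 2.5590/(1+2.5590) = 0.7190.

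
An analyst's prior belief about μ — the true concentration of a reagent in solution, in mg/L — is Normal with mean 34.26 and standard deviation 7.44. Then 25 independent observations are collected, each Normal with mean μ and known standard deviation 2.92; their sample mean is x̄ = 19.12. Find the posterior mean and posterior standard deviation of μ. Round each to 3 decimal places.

Posterior mean ≈ 19.213; posterior SD ≈ 0.582

With known σ, the Normal prior is conjugate. Weight on the data is w = (n/σ²)/(n/σ² + 1/τ₀²) = 2.93207/(2.93207+0.0180657) = 0.99388.
Posterior mean = w·x̄ + (1−w)·μ₀ = 0.99388·19.12 + 0.0061237·34.26 = 19.213. Posterior variance = 1/(2.93207+0.0180657) = 0.338967, so SD = 0.582.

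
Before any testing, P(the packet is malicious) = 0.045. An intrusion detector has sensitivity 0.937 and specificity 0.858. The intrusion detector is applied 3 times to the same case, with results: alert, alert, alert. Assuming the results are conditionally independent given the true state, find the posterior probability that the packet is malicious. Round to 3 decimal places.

Posterior P(H) ≈ 0.931

Let H be the event that the packet is malicious; start with P(H) = 0.045. P('alert'|H) = 0.937, P('alert'|¬H) = 0.142.
Update on result 1 ('alert'): P(H) ← 0.937·0.0450 / (0.937·0.0450 + 0.142·0.9550) = 0.042165/0.17777 = 0.2372.
Update on result 2 ('alert'): P(H) ← 0.937·0.2372 / (0.937·0.2372 + 0.142·0.7628) = 0.22224/0.33056 = 0.6723.
Update on result 3 ('alert'): P(H) ← 0.937·0.6723 / (0.937·0.6723 + 0.142·0.3277) = 0.62996/0.67649 = 0.9312.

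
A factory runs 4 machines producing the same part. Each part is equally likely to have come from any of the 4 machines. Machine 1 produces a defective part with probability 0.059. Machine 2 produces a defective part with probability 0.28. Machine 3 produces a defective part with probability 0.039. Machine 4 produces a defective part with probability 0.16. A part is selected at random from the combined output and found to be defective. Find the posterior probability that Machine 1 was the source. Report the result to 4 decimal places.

Tabulate prior·likelihood by source: [1] prior 0.25, lik 0.059, product 0.01475; [2] prior 0.25, lik 0.28, product 0.07000; [3] prior 0.25, lik 0.039, product 0.009750; [4] prior 0.25, lik 0.16, product 0.04000.
Normalizing constant = 0.13450; the posterior for Machine 1 is its product over the sum, 0.01475/0.13450 = 0.1097.

Posterior probability ≈ 0.1097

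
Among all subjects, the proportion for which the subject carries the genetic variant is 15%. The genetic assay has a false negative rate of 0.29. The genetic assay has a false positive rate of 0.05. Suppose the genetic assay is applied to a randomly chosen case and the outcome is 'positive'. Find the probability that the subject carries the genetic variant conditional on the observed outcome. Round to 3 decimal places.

P(H | E) ≈ 0.715

Let H be the event that the subject carries the genetic variant. P(H) = 0.15, so P(¬H) = 0.85. With E the 'positive' result, P(E|H) = 0.71 and P(E|¬H) = 0.05.
P(E) = 0.71·0.15 + 0.05·0.85 = 0.10650 + 0.042500 = 0.14900.
By Bayes' theorem, P(H|E) = 0.10650 / 0.14900 = 0.715.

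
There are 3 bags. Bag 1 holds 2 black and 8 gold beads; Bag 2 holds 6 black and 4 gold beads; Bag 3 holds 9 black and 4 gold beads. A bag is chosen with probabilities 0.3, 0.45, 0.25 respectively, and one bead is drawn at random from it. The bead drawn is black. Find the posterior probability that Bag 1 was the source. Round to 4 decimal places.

Posterior probability ≈ 0.1193

P(black|Bag 1) = 0.2; P(black|Bag 2) = 0.6; P(black|Bag 3) = 0.6923.
Prior × likelihood for each source: 0.3·0.2=0.06000, 0.45·0.6=0.2700, 0.25·0.6923=0.1731. Summing gives P(black) = 0.50308.
P(Bag 1 | black) = 0.06000 / 0.50308 = 0.1193.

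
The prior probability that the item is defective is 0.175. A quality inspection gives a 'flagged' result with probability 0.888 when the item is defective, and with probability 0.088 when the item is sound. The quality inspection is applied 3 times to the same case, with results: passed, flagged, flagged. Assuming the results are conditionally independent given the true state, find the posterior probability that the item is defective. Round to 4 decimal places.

With H the event that the item is defective, the joint likelihood of the observed sequence is P(data|H) = 0.112·0.888·0.888 = 0.088317 and P(data|¬H) = 0.912·0.088·0.088 = 0.0070625.
Bayes: P(H|data) = 0.175·0.088317 / (0.175·0.088317 + 0.825·0.0070625) = 0.015455/0.021282 = 0.7262.

Posterior P(H) ≈ 0.7262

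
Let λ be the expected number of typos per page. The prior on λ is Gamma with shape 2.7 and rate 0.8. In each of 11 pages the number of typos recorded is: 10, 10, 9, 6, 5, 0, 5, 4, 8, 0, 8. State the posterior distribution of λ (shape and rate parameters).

The Poisson likelihood adds the total count to the shape and the number of exposure periods to the rate. Here ∑xᵢ = 65 and n = 11, so shape 2.7→67.7 and rate 0.8→11.8.

Posterior: Gamma(shape=67.7, rate=11.8)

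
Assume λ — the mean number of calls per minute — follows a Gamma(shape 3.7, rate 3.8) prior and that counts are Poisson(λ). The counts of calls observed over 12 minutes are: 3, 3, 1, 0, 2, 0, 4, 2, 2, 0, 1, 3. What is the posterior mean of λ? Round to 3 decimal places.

The Poisson likelihood adds the total count to the shape and the number of exposure periods to the rate. Here ∑xᵢ = 21 and n = 12, so shape 3.7→24.7 and rate 3.8→15.8.
E[λ | data] = 24.7/15.8 = 1.563.

Posterior mean ≈ 1.563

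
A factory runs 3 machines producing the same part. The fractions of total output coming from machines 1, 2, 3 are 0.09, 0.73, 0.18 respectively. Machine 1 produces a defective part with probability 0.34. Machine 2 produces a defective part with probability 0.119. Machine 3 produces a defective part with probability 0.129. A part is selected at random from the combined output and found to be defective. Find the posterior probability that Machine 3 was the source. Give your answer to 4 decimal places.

Tabulate prior·likelihood by source: [1] prior 0.09, lik 0.34, product 0.03060; [2] prior 0.73, lik 0.119, product 0.08687; [3] prior 0.18, lik 0.129, product 0.02322.
Normalizing constant = 0.14069; the posterior for Machine 3 is its product over the sum, 0.02322/0.14069 = 0.1650.

Posterior probability ≈ 0.1650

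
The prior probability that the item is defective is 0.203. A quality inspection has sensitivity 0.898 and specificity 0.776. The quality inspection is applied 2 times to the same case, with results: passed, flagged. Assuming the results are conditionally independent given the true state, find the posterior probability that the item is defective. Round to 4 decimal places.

Let H be the event that the item is defective; start with P(H) = 0.203. P('flagged'|H) = 0.898, P('flagged'|¬H) = 0.224.
Update on result 1 ('passed'): P(H) ← 0.102·0.2030 / (0.102·0.2030 + 0.776·0.7970) = 0.020706/0.63918 = 0.0324.
Update on result 2 ('flagged'): P(H) ← 0.898·0.0324 / (0.898·0.0324 + 0.224·0.9676) = 0.029090/0.24583 = 0.1183.

Posterior P(H) ≈ 0.1183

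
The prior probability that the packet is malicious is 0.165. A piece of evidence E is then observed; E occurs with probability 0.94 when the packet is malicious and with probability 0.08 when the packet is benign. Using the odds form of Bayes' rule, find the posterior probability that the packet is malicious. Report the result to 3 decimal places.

Prior odds = 0.165/(1−0.165) = 0.19760.
Likelihood ratio for E = 0.94/0.08 = 11.750.
Posterior odds = prior odds × LR = 2.3219.
Posterior probability = odds/(1+odds) = 2.3219/3.3219 = 0.699.

Posterior probability ≈ 0.699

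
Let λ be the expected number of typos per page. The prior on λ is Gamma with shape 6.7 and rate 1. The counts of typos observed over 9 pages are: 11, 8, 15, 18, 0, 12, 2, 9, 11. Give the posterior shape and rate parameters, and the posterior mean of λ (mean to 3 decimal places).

Posterior: Gamma(shape=92.7, rate=10); mean ≈ 9.270

The Poisson likelihood adds the total count to the shape and the number of exposure periods to the rate. Here ∑xᵢ = 86 and n = 9, so shape 6.7→92.7 and rate 1→10.
E[λ | data] = 92.7/10 = 9.270.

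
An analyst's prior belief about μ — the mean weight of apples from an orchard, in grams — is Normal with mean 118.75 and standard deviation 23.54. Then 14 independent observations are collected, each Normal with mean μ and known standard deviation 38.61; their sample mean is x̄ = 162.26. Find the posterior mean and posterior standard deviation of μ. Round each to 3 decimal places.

Prior precision 1/τ₀² = 1/23.54² = 0.00180463; data precision n/σ² = 14/38.61² = 0.00939136.
Posterior precision = 0.00180463 + 0.00939136 = 0.0111960, giving posterior SD = 1/√0.0111960 = 9.451.
Posterior mean = (0.00180463·118.75 + 0.00939136·162.26) / 0.0111960 = 155.247.

Posterior mean ≈ 155.247; posterior SD ≈ 9.451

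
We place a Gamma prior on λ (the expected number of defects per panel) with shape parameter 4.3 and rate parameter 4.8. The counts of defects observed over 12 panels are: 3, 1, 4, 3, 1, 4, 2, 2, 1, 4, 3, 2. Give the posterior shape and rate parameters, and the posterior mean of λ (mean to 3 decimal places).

The Poisson likelihood adds the total count to the shape and the number of exposure periods to the rate. Here ∑xᵢ = 30 and n = 12, so shape 4.3→34.3 and rate 4.8→16.8.
Posterior mean = shape/rate = 34.3/16.8 = 2.042.

Posterior: Gamma(shape=34.3, rate=16.8); mean ≈ 2.042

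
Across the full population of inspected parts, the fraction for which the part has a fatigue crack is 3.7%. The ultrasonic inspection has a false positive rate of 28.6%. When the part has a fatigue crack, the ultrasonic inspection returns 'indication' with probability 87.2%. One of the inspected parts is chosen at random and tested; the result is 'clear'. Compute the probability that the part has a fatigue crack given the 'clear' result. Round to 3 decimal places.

P(H | E) ≈ 0.007

Let H be the event that the part has a fatigue crack. P(H) = 0.037, so P(¬H) = 0.963. With E the 'clear' result, P(E|H) = 0.128 and P(E|¬H) = 0.714.
P(E) = 0.128·0.037 + 0.714·0.963 = 0.0047360 + 0.68758 = 0.69232.
By Bayes' theorem, P(H|E) = 0.0047360 / 0.69232 = 0.007.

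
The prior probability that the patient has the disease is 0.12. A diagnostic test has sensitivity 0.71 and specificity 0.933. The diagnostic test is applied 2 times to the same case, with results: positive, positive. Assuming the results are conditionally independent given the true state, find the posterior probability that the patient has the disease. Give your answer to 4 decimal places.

Posterior P(H) ≈ 0.9387

Let H be the event that the patient has the disease; start with P(H) = 0.12. P('positive'|H) = 0.71, P('positive'|¬H) = 0.067.
Update on result 1 ('positive'): P(H) ← 0.71·0.1200 / (0.71·0.1200 + 0.067·0.8800) = 0.085200/0.14416 = 0.5910.
Update on result 2 ('positive'): P(H) ← 0.71·0.5910 / (0.71·0.5910 + 0.067·0.4090) = 0.41962/0.44702 = 0.9387.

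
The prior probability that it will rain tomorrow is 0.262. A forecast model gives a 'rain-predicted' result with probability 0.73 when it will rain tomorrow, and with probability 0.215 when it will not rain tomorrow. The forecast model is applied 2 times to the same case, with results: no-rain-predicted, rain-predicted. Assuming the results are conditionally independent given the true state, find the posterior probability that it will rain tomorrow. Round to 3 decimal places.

With H the event that it will rain tomorrow, the joint likelihood of the observed sequence is P(data|H) = 0.27·0.73 = 0.19710 and P(data|¬H) = 0.785·0.215 = 0.16878.
Bayes: P(H|data) = 0.262·0.19710 / (0.262·0.19710 + 0.738·0.16878) = 0.051640/0.17620 = 0.2931.

Posterior P(H) ≈ 0.293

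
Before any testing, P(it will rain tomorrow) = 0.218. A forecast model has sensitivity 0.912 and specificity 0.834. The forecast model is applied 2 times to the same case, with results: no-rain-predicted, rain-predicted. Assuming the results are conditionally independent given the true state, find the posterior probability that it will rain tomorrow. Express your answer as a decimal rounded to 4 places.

Posterior P(H) ≈ 0.1391

With H the event that it will rain tomorrow, the joint likelihood of the observed sequence is P(data|H) = 0.088·0.912 = 0.080256 and P(data|¬H) = 0.834·0.166 = 0.13844.
Bayes: P(H|data) = 0.218·0.080256 / (0.218·0.080256 + 0.782·0.13844) = 0.017496/0.12576 = 0.1391.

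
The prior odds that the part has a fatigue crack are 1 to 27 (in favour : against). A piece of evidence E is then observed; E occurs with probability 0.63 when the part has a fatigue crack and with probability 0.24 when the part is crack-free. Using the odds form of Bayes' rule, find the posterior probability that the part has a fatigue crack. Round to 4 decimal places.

Prior odds = 1/27 = 0.037037. In log-odds, ln(0.037037) = -3.2958.
Add log likelihood ratio: ln(2.6250) = 0.96508.
Posterior log-odds = -2.3308, so posterior odds = exp(-2.3308) = 0.097222. Converting, P(H|E) = 0.097222/1.0972 = 0.0886.

Posterior probability ≈ 0.0886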